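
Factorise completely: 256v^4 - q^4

(4v - q)(4v + q)(16v^2 + q^2)

Difference of squares twice: with A = 4v and B = q, A⁴ − B⁴ = (A² − B²)(A² + B²), and A² − B² factors again.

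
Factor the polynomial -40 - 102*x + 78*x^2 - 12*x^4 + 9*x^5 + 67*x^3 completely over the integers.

(3*x + 1)*(3*x + 4)*(x - 1)*(x^2 - 2*x + 10)

Trying the rational-root candidates, x = 1 is a root, so (x - 1) is a factor; dividing leaves 9*x^4 - 3*x^3 + 64*x^2 + 142*x + 40.
Then x = -4/3 is a root, giving the factor (3*x + 4) and quotient 3*x^3 - 5*x^2 + 28*x + 10.
Continuing, x = -1/3 is a root, so (3*x + 1) divides it; the quotient is x^2 - 2*x + 10.
The quadratic x^2 - 2*x + 10 has discriminant -36 < 0 and is irreducible over ℤ.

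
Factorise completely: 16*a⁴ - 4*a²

Factor out 4*a² first: what remains is 4*a² - 1.
Recognize a difference of squares with the parts 2*a and 1.

4*a²*(2*a + 1)*(2*a - 1)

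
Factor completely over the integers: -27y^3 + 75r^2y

Every term has a factor of 3y. Then 25r^2 - 9y^2 = (5r)² − (3y)².

3y(5r + 3y)(5r - 3y)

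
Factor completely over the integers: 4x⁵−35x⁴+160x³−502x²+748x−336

(4x−3)(x−2)(x−4)(x²−2x+14)

Among the possible rational roots, x = 4 is a root, so (x−4) divides it; the quotient is 4x⁴−19x³+84x²−166x+84.
Next, x = 3/4 is a root, so (4x−3) divides it; the quotient is x³−4x²+18x−28.
Continuing, x = 2 is a root, giving the factor (x−2) and quotient x²−2x+14.
The quadratic x²−2x+14 has discriminant −52 < 0 and is irreducible over ℤ.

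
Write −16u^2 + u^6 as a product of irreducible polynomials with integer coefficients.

Pull out the common factor u^2, leaving u^4 − 16.
Recognize a difference of squares with the parts u^2 and 4.
u^2 − 4 is again a difference of squares: (u − 2)(u + 2).

u^2(u + 2)(u − 2)(u^2 + 4)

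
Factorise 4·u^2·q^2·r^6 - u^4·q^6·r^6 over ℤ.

Every term has a factor of u^2·q^2·r^6; factoring it out leaves -u^2·q^4 + 4.
Recognize a difference of squares with the parts 2 and u·q^2.

-q^2·r^6·u^2·(u·q^2 + 2)·(u·q^2 - 2)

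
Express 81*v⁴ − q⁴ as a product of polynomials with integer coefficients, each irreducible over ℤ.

(3*v − q)*(3*v + q)*(9*v² + q²)

Difference of squares twice: with A = 3*v and B = q, A⁴ − B⁴ = (A² − B²)(A² + B²), and A² − B² factors again.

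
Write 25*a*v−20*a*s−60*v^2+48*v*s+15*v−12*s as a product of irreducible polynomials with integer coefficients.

Group: 5*a*(5*v−4*s) + (−12*v+3)*(5*v−4*s); both groups contain (5*v−4*s).

(5*v−4*s)*(5*a−12*v+3)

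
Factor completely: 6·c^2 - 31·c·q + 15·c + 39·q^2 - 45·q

Group: 6·c·(c - 3·q) + (-13·q + 15)·(c - 3·q); both groups contain (c - 3·q).

(6·c - 13·q + 15)·(c - 3·q)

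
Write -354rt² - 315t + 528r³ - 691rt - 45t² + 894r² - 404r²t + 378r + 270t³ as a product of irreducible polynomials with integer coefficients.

Group: 8r(66r² - rt + 54r - 45t² - 45t) + (-6t + 7)(66r² - rt + 54r - 45t² - 45t); both groups contain (66r² - rt + 54r - 45t² - 45t), so (8r - 6t + 7) is a factor with cofactor 66r² - rt + 54r - 45t² - 45t.
The cofactor groups again: 66r² - rt + 54r - 45t² - 45t = 6r(11r + 9t + 9) - 5t(11r + 9t + 9); both groups contain (11r + 9t + 9), giving (6r - 5t)(11r + 9t + 9).

(11r + 9t + 9)(6r - 5t)(8r - 6t + 7)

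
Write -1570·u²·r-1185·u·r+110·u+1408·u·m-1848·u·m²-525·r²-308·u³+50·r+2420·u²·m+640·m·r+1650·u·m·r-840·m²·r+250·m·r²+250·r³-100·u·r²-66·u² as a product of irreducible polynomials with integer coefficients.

-(14·u-12·m-5·r+10)·(2·u-14·m+10·r-1)·(11·u+5·r)

Group: 2·u·(-154·u²+132·u·m-15·u·r-110·u+60·m·r+25·r²-50·r) + (-14·m+10·r-1)·(-154·u²+132·u·m-15·u·r-110·u+60·m·r+25·r²-50·r); both groups contain (-154·u²+132·u·m-15·u·r-110·u+60·m·r+25·r²-50·r), so (2·u-14·m+10·r-1) is a factor with cofactor -154·u²+132·u·m-15·u·r-110·u+60·m·r+25·r²-50·r.
The cofactor groups again: -154·u²+132·u·m-15·u·r-110·u+60·m·r+25·r²-50·r = -11·u·(14·u-12·m-5·r+10) - 5·r·(14·u-12·m-5·r+10); both groups contain (14·u-12·m-5·r+10), giving -(11·u+5·r)·(14·u-12·m-5·r+10).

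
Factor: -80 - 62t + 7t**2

(7t + 8)(t - 10)

Need a pair with product 7·(-80) = -560 and sum -62: that's 8 and -70.
Split the middle term: 7t**2 + 8t - 70t - 80 = t(7t + 8) - 10(7t + 8).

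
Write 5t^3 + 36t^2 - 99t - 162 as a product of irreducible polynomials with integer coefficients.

Trying the rational-root candidates, t = 3 is a root, so (t - 3) divides it; the quotient is 5t^2 + 51t + 54.
The remaining quadratic factors as (t + 9)(5t + 6).

(5t + 6)(t + 9)(t - 3)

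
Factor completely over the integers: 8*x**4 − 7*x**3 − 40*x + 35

(8*x − 7)*(x**3 − 5)

Group as (8*x**4 − 40*x) + (−7*x**3 + 35) = 8*x*(x**3 − 5) − 7*(x**3 − 5).
Both groups share the factor (x**3 − 5).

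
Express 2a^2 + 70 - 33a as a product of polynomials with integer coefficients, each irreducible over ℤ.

(2a - 5)(a - 14)

Need a pair with product 2·70 = 140 and sum -33: that's -5 and -28.
Split the middle term: 2a^2 - 5a - 28a + 70 = a(2a - 5) - 14(2a - 5).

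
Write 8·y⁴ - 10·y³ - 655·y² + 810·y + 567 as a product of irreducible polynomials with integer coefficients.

(2·y + 1)·(4·y - 7)·(y + 9)·(y - 9)

Trying the rational-root candidates, y = -9 is a root, so (y + 9) is a factor; dividing leaves 8·y³ - 82·y² + 83·y + 63.
Then y = 7/4 is a root, so (4·y - 7) is a factor; dividing leaves 2·y² - 17·y - 9.
The remaining quadratic factors as (2·y + 1)(y - 9).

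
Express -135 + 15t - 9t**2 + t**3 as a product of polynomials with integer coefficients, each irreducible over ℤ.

Group as (t**3 + 15t) + (-9t**2 - 135) = t(t**2 + 15) - 9(t**2 + 15).
Both groups share the factor (t**2 + 15).

(t - 9)(t**2 + 15)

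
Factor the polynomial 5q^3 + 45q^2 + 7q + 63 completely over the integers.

Group as (5q^3 + 7q) + (45q^2 + 63) = q(5q^2 + 7) + 9(5q^2 + 7).
Both groups share the factor (5q^2 + 7).

(q + 9)(5q^2 + 7)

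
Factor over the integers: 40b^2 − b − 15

Need a pair with product 40·(−15) = −600 and sum −1: that's −25 and 24.
Split the middle term: 40b^2 − 25b + 24b − 15 = 5b(8b − 5) + 3(8b − 5).

(5b + 3)(8b − 5)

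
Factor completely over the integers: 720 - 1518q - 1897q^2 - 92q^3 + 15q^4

Trying the rational-root candidates, q = -6/5 is a root, so (5q + 6) divides it; the quotient is 3q^3 - 22q^2 - 353q + 120.
Then q = 1/3 is a root, so (3q - 1) divides it; the quotient is q^2 - 7q - 120.
The remaining quadratic factors as (q + 8)(q - 15).

(3q - 1)(5q + 6)(q + 8)(q - 15)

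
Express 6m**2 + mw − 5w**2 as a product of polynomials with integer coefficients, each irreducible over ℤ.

Group: 6m(m + w) − 5w(m + w); both groups contain (m + w).

(6m − 5w)(m + w)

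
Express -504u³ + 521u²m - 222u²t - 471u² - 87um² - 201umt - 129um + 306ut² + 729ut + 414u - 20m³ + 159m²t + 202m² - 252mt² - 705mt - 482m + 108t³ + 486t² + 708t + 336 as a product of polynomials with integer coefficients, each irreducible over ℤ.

Group: 9u(-56u² + 33um - 6ut - 15u + 5m² - 36mt - 43m + 36t² + 90t + 56) + (-4m + 3t + 6)(-56u² + 33um - 6ut - 15u + 5m² - 36mt - 43m + 36t² + 90t + 56); both groups contain (-56u² + 33um - 6ut - 15u + 5m² - 36mt - 43m + 36t² + 90t + 56), so (9u - 4m + 3t + 6) is a factor with cofactor -56u² + 33um - 6ut - 15u + 5m² - 36mt - 43m + 36t² + 90t + 56.
The cofactor groups again: -56u² + 33um - 6ut - 15u + 5m² - 36mt - 43m + 36t² + 90t + 56 = -7u(8u + m - 6t - 7) + (5m - 6t - 8)(8u + m - 6t - 7); both groups contain (8u + m - 6t - 7), giving -(7u - 5m + 6t + 8)(8u + m - 6t - 7).

-(9u - 4m + 3t + 6)(7u - 5m + 6t + 8)(8u + m - 6t - 7)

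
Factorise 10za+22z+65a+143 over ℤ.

(2z+13)(5a+11)

Group as (10za+22z) + (65a+143) = 2z(5a+11) + 13(5a+11).
Both groups share the factor (5a+11).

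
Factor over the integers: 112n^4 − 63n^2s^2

Factor out 7n^2, leaving 16n^2 − 9s^2, which is a difference of two squares.

7n^2(4n + 3s)(4n − 3s)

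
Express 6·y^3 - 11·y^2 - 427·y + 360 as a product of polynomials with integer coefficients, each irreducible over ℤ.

(6·y - 5)·(y + 8)·(y - 9)

Trying the rational-root candidates, y = -8 is a root, so (y + 8) is a factor; dividing leaves 6·y^2 - 59·y + 45.
The remaining quadratic factors as (6·y - 5)(y - 9).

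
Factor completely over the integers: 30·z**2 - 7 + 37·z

Need a pair with product 30·(-7) = -210 and sum 37: that's -5 and 42.
Split the middle term: 30·z**2 - 5·z + 42·z - 7 = 5·z·(6·z - 1) + 7·(6·z - 1).

(5·z + 7)·(6·z - 1)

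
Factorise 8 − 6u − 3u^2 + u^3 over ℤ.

(u + 2)(u − 1)(u − 4)

Testing divisors of the constant over divisors of the leading coefficient, u = 4 is a root, giving the factor (u − 4) and quotient u^2 + u − 2.
The remaining quadratic factors as (u − 1)(u + 2).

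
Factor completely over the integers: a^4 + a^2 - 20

(a + 2)(a - 2)(a^2 + 5)

Substitute u = a^2 to get a quadratic in u, then factor.
a^2 + 5 is irreducible over ℤ (always positive, so no real roots).
a^2 - 4 is a difference of squares.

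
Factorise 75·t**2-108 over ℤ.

Pull out the common factor 3; 25·t**2-36 is a difference of squares.

3·(5·t+6)·(5·t-6)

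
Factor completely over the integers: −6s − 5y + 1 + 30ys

Group as (30ys − 5y) + (−6s + 1) = 5y(6s − 1) − (6s − 1).
Both groups share the factor (6s − 1).

(5y − 1)(6s − 1)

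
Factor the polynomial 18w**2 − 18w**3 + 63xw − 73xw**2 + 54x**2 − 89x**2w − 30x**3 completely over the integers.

−(3x + 2w)(5x + 9w − 9)(2x + w)

Group: 3x(−10x**2 − 23xw + 18x − 9w**2 + 9w) + 2w(−10x**2 − 23xw + 18x − 9w**2 + 9w); both groups contain (−10x**2 − 23xw + 18x − 9w**2 + 9w), so (3x + 2w) is a factor with cofactor −10x**2 − 23xw + 18x − 9w**2 + 9w.
The cofactor groups again: −10x**2 − 23xw + 18x − 9w**2 + 9w = −5x(2x + w) + (−9w + 9)(2x + w); both groups contain (2x + w), giving −(5x + 9w − 9)(2x + w).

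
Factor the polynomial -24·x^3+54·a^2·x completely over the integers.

Factor out 6·x, leaving 9·a^2-4·x^2, which is a difference of two squares.

6·x·(3·a+2·x)·(3·a-2·x)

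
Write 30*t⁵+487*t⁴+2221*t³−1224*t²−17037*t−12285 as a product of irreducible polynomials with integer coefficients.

(5*t−13)*(6*t+5)*(t+3)*(t²+15*t+63)

By the rational root theorem, t = 13/5 is a root, so (5*t−13) divides it; the quotient is 6*t⁴+113*t³+738*t²+1674*t+945.
Then t = −5/6 is a root, giving the factor (6*t+5) and quotient t³+18*t²+108*t+189.
Continuing, t = −3 is a root, so (t+3) is a factor; dividing leaves t²+15*t+63.
The quadratic t²+15*t+63 has discriminant −27 < 0 and is irreducible over ℤ.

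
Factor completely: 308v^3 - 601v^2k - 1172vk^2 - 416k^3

Group: 7v(44v^2 - 111vk - 104k^2) + 4k(44v^2 - 111vk - 104k^2); both groups contain (44v^2 - 111vk - 104k^2), so (7v + 4k) is a factor with cofactor 44v^2 - 111vk - 104k^2.
The cofactor groups again: 44v^2 - 111vk - 104k^2 = 4v(11v + 8k) - 13k(11v + 8k); both groups contain (11v + 8k), giving (4v - 13k)(11v + 8k).

(4v - 13k)(7v + 4k)(11v + 8k)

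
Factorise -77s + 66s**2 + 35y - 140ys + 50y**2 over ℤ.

Group: 5y(10y - 6s + 7) - 11s(10y - 6s + 7); both groups contain (10y - 6s + 7).

(5y - 11s)(10y - 6s + 7)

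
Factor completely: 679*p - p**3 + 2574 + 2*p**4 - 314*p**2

(2*p - 9)*(p + 13)*(p + 2)*(p - 11)

By the rational root theorem, p = -13 is a root, so (p + 13) is a factor; dividing leaves 2*p**3 - 27*p**2 + 37*p + 198.
Next, p = -2 is a root, so (p + 2) divides it; the quotient is 2*p**2 - 31*p + 99.
The remaining quadratic factors as (p - 11)(2*p - 9).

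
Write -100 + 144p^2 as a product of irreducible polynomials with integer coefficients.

4(6p + 5)(6p - 5)

Factor out 4, leaving 36p^2 - 25, which is a difference of two squares.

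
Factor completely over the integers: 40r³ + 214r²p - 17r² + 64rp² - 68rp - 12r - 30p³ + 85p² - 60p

(8r - 2p + 3)(5r + 3p - 4)(r + 5p)

Group: 8r(5r² + 28rp - 4r + 15p² - 20p) + (-2p + 3)(5r² + 28rp - 4r + 15p² - 20p); both groups contain (5r² + 28rp - 4r + 15p² - 20p), so (8r - 2p + 3) is a factor with cofactor 5r² + 28rp - 4r + 15p² - 20p.
The cofactor groups again: 5r² + 28rp - 4r + 15p² - 20p = 5r(r + 5p) + (3p - 4)(r + 5p); both groups contain (r + 5p), giving (5r + 3p - 4)(r + 5p).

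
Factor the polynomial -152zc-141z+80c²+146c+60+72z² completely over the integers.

Group: 9z(8z-8c-5) + (-10c-12)(8z-8c-5); both groups contain (8z-8c-5).

(9z-10c-12)(8z-8c-5)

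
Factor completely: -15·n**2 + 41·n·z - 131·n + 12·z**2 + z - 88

Group: -15·n·(n - 3·z + 8) + (-4·z - 11)·(n - 3·z + 8); both groups contain (n - 3·z + 8).

-(15·n + 4·z + 11)·(n - 3·z + 8)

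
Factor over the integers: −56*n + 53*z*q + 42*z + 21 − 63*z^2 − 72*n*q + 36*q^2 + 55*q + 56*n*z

(7*z − 9*q − 7)*(8*n − 9*z − 4*q − 3)

Group: 8*n*(7*z − 9*q − 7) + (−9*z − 4*q − 3)*(7*z − 9*q − 7); both groups contain (7*z − 9*q − 7).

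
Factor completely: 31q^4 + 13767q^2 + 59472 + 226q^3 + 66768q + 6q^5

Testing divisors of the constant over divisors of the leading coefficient, q = -12 is a root, so (q + 12) is a factor; dividing leaves 6q^4 - 41q^3 + 718q^2 + 5151q + 4956.
Next, q = -7/6 is a root, so (6q + 7) is a factor; dividing leaves q^3 - 8q^2 + 129q + 708.
Then q = -4 is a root, so (q + 4) is a factor; dividing leaves q^2 - 12q + 177.
The quadratic q^2 - 12q + 177 has discriminant -564 < 0 and is irreducible over ℤ.

(6q + 7)(q + 12)(q + 4)(q^2 - 12q + 177)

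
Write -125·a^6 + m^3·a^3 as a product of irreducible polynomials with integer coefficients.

Pull out the common factor a^3, leaving m^3 - 125·a^3.
Recognize a difference of cubes with the parts m and 5·a.

a^3·(m - 5·a)·(m^2 + 5·m·a + 25·a^2)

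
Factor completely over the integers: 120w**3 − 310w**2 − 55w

Pull out the common factor 5w, then factor the remaining trinomial.

5w(4w − 11)(6w + 1)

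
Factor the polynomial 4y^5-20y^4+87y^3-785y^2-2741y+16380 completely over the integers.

Trying the rational-root candidates, y = 13/2 is a root, so (2y-13) divides it; the quotient is 2y^4+3y^3+63y^2+17y-1260.
Then y = 7/2 is a root, giving the factor (2y-7) and quotient y^3+5y^2+49y+180.
Continuing, y = -4 is a root, giving the factor (y+4) and quotient y^2+y+45.
The quadratic y^2+y+45 has discriminant -179 < 0 and is irreducible over ℤ.

(2y-13)(2y-7)(y+4)(y^2+y+45)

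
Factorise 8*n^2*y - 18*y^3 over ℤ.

2*y*(2*n + 3*y)*(2*n - 3*y)

Pull out the common factor 2*y; 4*n^2 - 9*y^2 is a difference of squares.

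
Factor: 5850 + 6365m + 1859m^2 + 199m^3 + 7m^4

By the rational root theorem, m = -13 is a root, so (m + 13) divides it; the quotient is 7m^3 + 108m^2 + 455m + 450.
Continuing, m = -9 is a root, so (m + 9) is a factor; dividing leaves 7m^2 + 45m + 50.
The remaining quadratic factors as (m + 5)(7m + 10).

(7m + 10)(m + 13)(m + 5)(m + 9)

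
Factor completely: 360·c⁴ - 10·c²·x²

10·c²·(6·c + x)·(6·c - x)

Factor out 10·c², leaving 36·c² - x², which is a difference of two squares.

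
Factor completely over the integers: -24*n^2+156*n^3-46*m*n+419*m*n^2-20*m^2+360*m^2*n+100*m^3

(10*m+13*n-2)*(2*m+3*n)*(5*m+4*n)

Group: 10*m*(10*m^2+23*m*n+12*n^2) + (13*n-2)*(10*m^2+23*m*n+12*n^2); both groups contain (10*m^2+23*m*n+12*n^2), so (10*m+13*n-2) is a factor with cofactor 10*m^2+23*m*n+12*n^2.
The cofactor groups again: 10*m^2+23*m*n+12*n^2 = 5*m*(2*m+3*n) + 4*n*(2*m+3*n); both groups contain (2*m+3*n), giving (5*m+4*n)*(2*m+3*n).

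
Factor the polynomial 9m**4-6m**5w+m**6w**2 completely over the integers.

m**4(mw-3)**2

Pull out the common factor m**4, leaving m**2w**2-6mw+9.
Recognize a perfect-square trinomial with the parts mw and 3.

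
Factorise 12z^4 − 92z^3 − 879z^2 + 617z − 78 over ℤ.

(2z − 1)(6z − 1)(z + 6)(z − 13)

Testing divisors of the constant over divisors of the leading coefficient, z = 1/6 is a root, so (6z − 1) divides it; the quotient is 2z^3 − 15z^2 − 149z + 78.
Then z = 13 is a root, giving the factor (z − 13) and quotient 2z^2 + 11z − 6.
The remaining quadratic factors as (z + 6)(2z − 1).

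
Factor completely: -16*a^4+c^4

(c)⁴ − (2*a)⁴ = ((c)² − (2*a)²)((c)² + (2*a)²); the first factor splits again, the second (c^2+4*a^2) is irreducible.

(c-2*a)*(c+2*a)*(c^2+4*a^2)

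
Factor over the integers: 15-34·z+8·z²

Need a pair with product 8·15 = 120 and sum -34: that's -30 and -4.
Split the middle term: 8·z²-30·z - 4·z+15 = 2·z·(4·z-15) - (4·z-15).

(2·z-1)·(4·z-15)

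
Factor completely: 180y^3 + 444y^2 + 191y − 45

Testing divisors of the constant over divisors of the leading coefficient, y = −9/5 is a root, giving the factor (5y + 9) and quotient 36y^2 + 24y − 5.
The remaining quadratic factors as (6y − 1)(6y + 5).

(5y + 9)(6y + 5)(6y − 1)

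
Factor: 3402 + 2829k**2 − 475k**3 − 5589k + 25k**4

(5k − 6)(5k − 9)(k − 7)(k − 9)

By the rational root theorem, k = 9 is a root, so (k − 9) divides it; the quotient is 25k**3 − 250k**2 + 579k − 378.
Next, k = 7 is a root, so (k − 7) is a factor; dividing leaves 25k**2 − 75k + 54.
The remaining quadratic factors as (5k − 9)(5k − 6).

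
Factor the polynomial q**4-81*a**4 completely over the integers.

(q-3*a)*(q+3*a)*(q**2+9*a**2)

(q)⁴ − (3*a)⁴ = ((q)² − (3*a)²)((q)² + (3*a)²); the first factor splits again, the second (q**2+9*a**2) is irreducible.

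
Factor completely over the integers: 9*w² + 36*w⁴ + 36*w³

9*w²*(2*w + 1)²

Pull out the common factor 9*w², leaving 4*w² + 4*w + 1.
Recognize a perfect-square trinomial with the parts 2*w and 1.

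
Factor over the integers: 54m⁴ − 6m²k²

6m²(3m − k)(3m + k)

Pull out the common factor 6m²; 9m² − k² is a difference of squares.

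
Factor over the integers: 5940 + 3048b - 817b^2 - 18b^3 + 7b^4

By the rational root theorem, b = 9 is a root, giving the factor (b - 9) and quotient 7b^3 + 45b^2 - 412b - 660.
Next, b = -11 is a root, giving the factor (b + 11) and quotient 7b^2 - 32b - 60.
The remaining quadratic factors as (b - 6)(7b + 10).

(7b + 10)(b + 11)(b - 6)(b - 9)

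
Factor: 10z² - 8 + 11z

Need a pair with product 10·(-8) = -80 and sum 11: that's 16 and -5.
Split the middle term: 10z² + 16z - 5z - 8 = 2z(5z + 8) - (5z + 8).

(2z - 1)(5z + 8)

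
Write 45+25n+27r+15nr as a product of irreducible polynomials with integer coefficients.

Group as (15nr+25n) + (27r+45) = 5n(3r+5) + 9(3r+5).
Both groups share the factor (3r+5).

(3r+5)(5n+9)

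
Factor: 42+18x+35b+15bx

(3x+7)(5b+6)

Group as (15bx+35b) + (18x+42) = 5b(3x+7) + 6(3x+7).
Both groups share the factor (3x+7).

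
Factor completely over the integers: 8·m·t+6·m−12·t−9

Group as (8·m·t+6·m) + (−12·t−9) = 2·m·(4·t+3) − 3·(4·t+3).
Both groups share the factor (4·t+3).

(2·m−3)·(4·t+3)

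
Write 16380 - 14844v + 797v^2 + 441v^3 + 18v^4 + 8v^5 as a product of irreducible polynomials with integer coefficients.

Testing divisors of the constant over divisors of the leading coefficient, v = -6 is a root, so (v + 6) is a factor; dividing leaves 8v^4 - 30v^3 + 621v^2 - 2929v + 2730.
Continuing, v = 5/4 is a root, so (4v - 5) divides it; the quotient is 2v^3 - 5v^2 + 149v - 546.
Continuing, v = 7/2 is a root, so (2v - 7) is a factor; dividing leaves v^2 + v + 78.
The quadratic v^2 + v + 78 has discriminant -311 < 0 and is irreducible over ℤ.

(2v - 7)(4v - 5)(v + 6)(v^2 + v + 78)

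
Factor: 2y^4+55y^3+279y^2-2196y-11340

(2y+9)(y+14)(y+15)(y-6)

Among the possible rational roots, y = 6 is a root, giving the factor (y-6) and quotient 2y^3+67y^2+681y+1890.
Continuing, y = -9/2 is a root, so (2y+9) is a factor; dividing leaves y^2+29y+210.
The remaining quadratic factors as (y+15)(y+14).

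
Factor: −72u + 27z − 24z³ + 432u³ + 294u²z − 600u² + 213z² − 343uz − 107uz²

(6u + z − 9)(8u − 3z)(9u + 8z + 1)

Group: 6u(72u² + 37uz + 8u − 24z² − 3z) + (z − 9)(72u² + 37uz + 8u − 24z² − 3z); both groups contain (72u² + 37uz + 8u − 24z² − 3z), so (6u + z − 9) is a factor with cofactor 72u² + 37uz + 8u − 24z² − 3z.
The cofactor groups again: 72u² + 37uz + 8u − 24z² − 3z = 8u(9u + 8z + 1) − 3z(9u + 8z + 1); both groups contain (9u + 8z + 1), giving (8u − 3z)(9u + 8z + 1).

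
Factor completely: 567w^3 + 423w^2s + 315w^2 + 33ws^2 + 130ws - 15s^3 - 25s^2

Group: 9w(63w^2 + 12ws + 35w - 3s^2 - 5s) + 5s(63w^2 + 12ws + 35w - 3s^2 - 5s); both groups contain (63w^2 + 12ws + 35w - 3s^2 - 5s), so (9w + 5s) is a factor with cofactor 63w^2 + 12ws + 35w - 3s^2 - 5s.
The cofactor groups again: 63w^2 + 12ws + 35w - 3s^2 - 5s = 7w(9w + 3s + 5) - s(9w + 3s + 5); both groups contain (9w + 3s + 5), giving (7w - s)(9w + 3s + 5).

(7w - s)(9w + 3s + 5)(9w + 5s)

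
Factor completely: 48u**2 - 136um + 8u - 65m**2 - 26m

Group: 12u(4u - 13m) + (5m + 2)(4u - 13m); both groups contain (4u - 13m).

(4u - 13m)(12u + 5m + 2)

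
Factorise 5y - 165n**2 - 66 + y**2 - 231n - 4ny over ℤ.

-(11n + y + 11)(15n - y + 6)

Group: -11n(15n - y + 6) + (-y - 11)(15n - y + 6); both groups contain (15n - y + 6).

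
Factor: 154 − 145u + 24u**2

Need a pair with product 24·154 = 3696 and sum −145: that's −33 and −112.
Split the middle term: 24u**2 − 33u − 112u + 154 = 3u(8u − 11) − 14(8u − 11).

(3u − 14)(8u − 11)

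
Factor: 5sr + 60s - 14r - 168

Group as (5sr + 60s) + (-14r - 168) = 5s(r + 12) - 14(r + 12).
Both groups share the factor (r + 12).

(5s - 14)(r + 12)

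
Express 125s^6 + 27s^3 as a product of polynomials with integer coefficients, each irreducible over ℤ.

s^3(5s + 3)(25s^2 - 15s + 9)

Pull out the common factor s^3, leaving 125s^3 + 27.
Recognize a sum of cubes with the parts 5s and 3.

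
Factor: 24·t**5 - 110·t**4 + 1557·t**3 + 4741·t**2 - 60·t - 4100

By the rational root theorem, t = -5/4 is a root, so (4·t + 5) divides it; the quotient is 6·t**4 - 35·t**3 + 433·t**2 + 644·t - 820.
Next, t = -2 is a root, so (t + 2) is a factor; dividing leaves 6·t**3 - 47·t**2 + 527·t - 410.
Next, t = 5/6 is a root, giving the factor (6·t - 5) and quotient t**2 - 7·t + 82.
The quadratic t**2 - 7·t + 82 has discriminant -279 < 0 and is irreducible over ℤ.

(4·t + 5)·(6·t - 5)·(t + 2)·(t**2 - 7·t + 82)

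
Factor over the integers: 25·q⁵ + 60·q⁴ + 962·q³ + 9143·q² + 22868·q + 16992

Among the possible rational roots, q = -8/5 is a root, so (5·q + 8) divides it; the quotient is 5·q⁴ + 4·q³ + 186·q² + 1531·q + 2124.
Then q = -4 is a root, giving the factor (q + 4) and quotient 5·q³ - 16·q² + 250·q + 531.
Continuing, q = -9/5 is a root, giving the factor (5·q + 9) and quotient q² - 5·q + 59.
The quadratic q² - 5·q + 59 has discriminant -211 < 0 and is irreducible over ℤ.

(5·q + 8)·(5·q + 9)·(q + 4)·(q² - 5·q + 59)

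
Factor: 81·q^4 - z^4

(3·q + z)·(3·q - z)·(9·q^2 + z^2)

(3·q)⁴ − (z)⁴ = ((3·q)² − (z)²)((3·q)² + (z)²); the first factor splits again, the second (9·q^2 + z^2) is irreducible.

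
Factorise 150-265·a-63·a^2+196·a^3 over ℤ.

By the rational root theorem, a = -5/4 is a root, giving the factor (4·a+5) and quotient 49·a^2-77·a+30.
The remaining quadratic factors as (7·a-5)(7·a-6).

(4·a+5)·(7·a-5)·(7·a-6)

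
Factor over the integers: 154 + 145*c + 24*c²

(3*c + 14)*(8*c + 11)

Need a pair with product 24·154 = 3696 and sum 145: that's 112 and 33.
Split the middle term: 24*c² + 112*c + 33*c + 154 = 8*c*(3*c + 14) + 11*(3*c + 14).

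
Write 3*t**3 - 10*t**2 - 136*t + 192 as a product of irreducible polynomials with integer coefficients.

(3*t - 4)*(t + 6)*(t - 8)

Among the possible rational roots, t = 4/3 is a root, so (3*t - 4) divides it; the quotient is t**2 - 2*t - 48.
The remaining quadratic factors as (t - 8)(t + 6).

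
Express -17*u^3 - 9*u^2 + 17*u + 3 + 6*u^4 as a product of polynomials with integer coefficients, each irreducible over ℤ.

(6*u + 1)*(u + 1)*(u - 1)*(u - 3)

Trying the rational-root candidates, u = -1/6 is a root, giving the factor (6*u + 1) and quotient u^3 - 3*u^2 - u + 3.
Next, u = 1 is a root, so (u - 1) is a factor; dividing leaves u^2 - 2*u - 3.
The remaining quadratic factors as (u + 1)(u - 3).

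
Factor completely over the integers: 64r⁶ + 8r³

Every term has a factor of 8r³; factoring it out leaves 8r³ + 1.
Recognize a sum of cubes with the parts 1 and 2r.

8r³(2r + 1)(4r² - 2r + 1)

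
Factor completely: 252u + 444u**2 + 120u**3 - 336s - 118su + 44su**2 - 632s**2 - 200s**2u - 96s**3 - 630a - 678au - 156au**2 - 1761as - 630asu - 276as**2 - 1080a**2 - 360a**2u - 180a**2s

Group: s(-180a**2 - 276as - 78au - 105a - 96s**2 - 8su - 56s + 60u**2 + 42u) + (2u + 6)(-180a**2 - 276as - 78au - 105a - 96s**2 - 8su - 56s + 60u**2 + 42u); both groups contain (-180a**2 - 276as - 78au - 105a - 96s**2 - 8su - 56s + 60u**2 + 42u), so (s + 2u + 6) is a factor with cofactor -180a**2 - 276as - 78au - 105a - 96s**2 - 8su - 56s + 60u**2 + 42u.
The cofactor groups again: -180a**2 - 276as - 78au - 105a - 96s**2 - 8su - 56s + 60u**2 + 42u = -12a(15a + 8s - 6u) + (-12s - 10u - 7)(15a + 8s - 6u); both groups contain (15a + 8s - 6u), giving -(12a + 12s + 10u + 7)(15a + 8s - 6u).

-(12a + 12s + 10u + 7)(15a + 8s - 6u)(s + 2u + 6)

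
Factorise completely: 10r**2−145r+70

Pull out the common factor 5, then factor the remaining trinomial.

5(2r−1)(r−14)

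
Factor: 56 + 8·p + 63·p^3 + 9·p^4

(p + 7)·(9·p^3 + 8)

Group as (9·p^4 + 8·p) + (63·p^3 + 56) = p·(9·p^3 + 8) + 7·(9·p^3 + 8).
Both groups share the factor (9·p^3 + 8).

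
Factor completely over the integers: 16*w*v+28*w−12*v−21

(4*v+7)*(4*w−3)

Group as (16*w*v+28*w) + (−12*v−21) = 4*w*(4*v+7) − 3*(4*v+7).
Both groups share the factor (4*v+7).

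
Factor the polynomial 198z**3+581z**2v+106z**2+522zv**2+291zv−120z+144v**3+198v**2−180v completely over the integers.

Group: 2z(99z**2+142zv+53z+48v**2+66v−60) + 3v(99z**2+142zv+53z+48v**2+66v−60); both groups contain (99z**2+142zv+53z+48v**2+66v−60), so (2z+3v) is a factor with cofactor 99z**2+142zv+53z+48v**2+66v−60.
The cofactor groups again: 99z**2+142zv+53z+48v**2+66v−60 = 11z(9z+8v−5) + (6v+12)(9z+8v−5); both groups contain (9z+8v−5), giving (11z+6v+12)(9z+8v−5).

(2z+3v)(11z+6v+12)(9z+8v−5)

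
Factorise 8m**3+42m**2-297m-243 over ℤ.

(2m-9)(4m+3)(m+9)

Testing divisors of the constant over divisors of the leading coefficient, m = -3/4 is a root, so (4m+3) divides it; the quotient is 2m**2+9m-81.
The remaining quadratic factors as (2m-9)(m+9).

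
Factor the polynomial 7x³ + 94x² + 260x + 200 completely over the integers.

Trying the rational-root candidates, x = -2 is a root, giving the factor (x + 2) and quotient 7x² + 80x + 100.
The remaining quadratic factors as (7x + 10)(x + 10).

(7x + 10)(x + 10)(x + 2)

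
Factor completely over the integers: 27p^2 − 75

3(3p + 5)(3p − 5)

Every term has a factor of 3. Then 9p^2 − 25 = (3p)² − (5)².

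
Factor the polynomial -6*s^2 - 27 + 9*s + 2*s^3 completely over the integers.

(s - 3)*(2*s^2 + 9)

Group as (2*s^3 + 9*s) + (-6*s^2 - 27) = s*(2*s^2 + 9) - 3*(2*s^2 + 9).
Both groups share the factor (2*s^2 + 9).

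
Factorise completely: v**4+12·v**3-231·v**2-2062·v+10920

(v+14)·(v+15)·(v-13)·(v-4)

By the rational root theorem, v = -15 is a root, so (v+15) divides it; the quotient is v**3-3·v**2-186·v+728.
Next, v = 4 is a root, so (v-4) divides it; the quotient is v**2+v-182.
The remaining quadratic factors as (v-13)(v+14).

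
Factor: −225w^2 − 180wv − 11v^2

−(15w + 11v)(15w + v)

Group: −15w(15w + 11v) − v(15w + 11v); both groups contain (15w + 11v).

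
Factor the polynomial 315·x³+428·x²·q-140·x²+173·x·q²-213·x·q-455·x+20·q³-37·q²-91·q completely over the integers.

(9·x+4·q-13)·(7·x+5·q+7)·(5·x+q)

Group: 9·x·(35·x²+32·x·q+35·x+5·q²+7·q) + (4·q-13)·(35·x²+32·x·q+35·x+5·q²+7·q); both groups contain (35·x²+32·x·q+35·x+5·q²+7·q), so (9·x+4·q-13) is a factor with cofactor 35·x²+32·x·q+35·x+5·q²+7·q.
The cofactor groups again: 35·x²+32·x·q+35·x+5·q²+7·q = 7·x·(5·x+q) + (5·q+7)·(5·x+q); both groups contain (5·x+q), giving (7·x+5·q+7)·(5·x+q).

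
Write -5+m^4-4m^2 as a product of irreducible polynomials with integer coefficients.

Substitute u = m^2 to get a quadratic in u, then factor.
m^2-5 is irreducible over ℤ (5 is not a perfect square).
m^2+1 is irreducible over ℤ (sum of squares).

(m^2+1)(m^2-5)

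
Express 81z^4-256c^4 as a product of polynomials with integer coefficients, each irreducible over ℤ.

Write as (9z^2)² − (16c^2)², then factor 9z^2-16c^2 once more.

(3z-4c)(3z+4c)(9z^2+16c^2)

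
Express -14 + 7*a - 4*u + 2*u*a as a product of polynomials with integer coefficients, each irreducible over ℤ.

Group as (2*u*a - 4*u) + (7*a - 14) = 2*u*(a - 2) + 7*(a - 2).
Both groups share the factor (a - 2).

(2*u + 7)*(a - 2)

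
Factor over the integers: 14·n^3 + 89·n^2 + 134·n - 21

(2·n + 7)·(7·n - 1)·(n + 3)

Trying the rational-root candidates, n = 1/7 is a root, so (7·n - 1) divides it; the quotient is 2·n^2 + 13·n + 21.
The remaining quadratic factors as (2·n + 7)(n + 3).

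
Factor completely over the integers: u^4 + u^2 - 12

(u^2 + 4)(u^2 - 3)

Substitute w = u^2 to get a quadratic in w, then factor.
u^2 + 4 is irreducible over ℤ (sum of squares).
u^2 - 3 is irreducible over ℤ (3 is not a perfect square).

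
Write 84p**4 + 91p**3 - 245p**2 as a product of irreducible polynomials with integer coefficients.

7p**2(3p + 7)(4p - 5)

Pull out the common factor 7p**2, then factor the remaining trinomial.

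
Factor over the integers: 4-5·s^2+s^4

Substitute u = s^2 to get a quadratic in u, then factor.
s^2-1 is a difference of squares.
s^2-4 is a difference of squares.

(s+1)·(s+2)·(s-1)·(s-2)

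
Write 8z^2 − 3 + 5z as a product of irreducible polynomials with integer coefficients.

Need a pair with product 8·(−3) = −24 and sum 5: that's −3 and 8.
Split the middle term: 8z^2 − 3z + 8z − 3 = z(8z − 3) + (8z − 3).

(8z − 3)(z + 1)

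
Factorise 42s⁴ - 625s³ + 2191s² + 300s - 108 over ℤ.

Among the possible rational roots, s = 6 is a root, so (s - 6) divides it; the quotient is 42s³ - 373s² - 47s + 18.
Next, s = -2/7 is a root, so (7s + 2) divides it; the quotient is 6s² - 55s + 9.
The remaining quadratic factors as (s - 9)(6s - 1).

(6s - 1)(7s + 2)(s - 6)(s - 9)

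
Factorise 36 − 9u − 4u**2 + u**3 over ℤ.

(u + 3)(u − 3)(u − 4)

Trying the rational-root candidates, u = 3 is a root, so (u − 3) divides it; the quotient is u**2 − u − 12.
The remaining quadratic factors as (u − 4)(u + 3).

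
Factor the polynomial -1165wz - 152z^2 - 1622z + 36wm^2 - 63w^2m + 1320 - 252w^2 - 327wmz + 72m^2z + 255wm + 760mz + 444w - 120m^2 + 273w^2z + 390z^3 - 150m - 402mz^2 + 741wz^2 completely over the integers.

Group: 7w(-9wm + 39wz - 36w - 18mz + 30m + 78z^2 - 202z + 120) + (-4m + 5z + 11)(-9wm + 39wz - 36w - 18mz + 30m + 78z^2 - 202z + 120); both groups contain (-9wm + 39wz - 36w - 18mz + 30m + 78z^2 - 202z + 120), so (7w - 4m + 5z + 11) is a factor with cofactor -9wm + 39wz - 36w - 18mz + 30m + 78z^2 - 202z + 120.
The cofactor groups again: -9wm + 39wz - 36w - 18mz + 30m + 78z^2 - 202z + 120 = -3m(3w + 6z - 10) + (13z - 12)(3w + 6z - 10); both groups contain (3w + 6z - 10), giving -(3m - 13z + 12)(3w + 6z - 10).

-(7w - 4m + 5z + 11)(3m - 13z + 12)(3w + 6z - 10)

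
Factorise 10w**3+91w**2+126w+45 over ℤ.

(2w+15)(5w+3)(w+1)

Testing divisors of the constant over divisors of the leading coefficient, w = -3/5 is a root, so (5w+3) divides it; the quotient is 2w**2+17w+15.
The remaining quadratic factors as (w+1)(2w+15).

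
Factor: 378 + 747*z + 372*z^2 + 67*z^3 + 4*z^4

(4*z + 3)*(z + 3)*(z + 6)*(z + 7)

Trying the rational-root candidates, z = −7 is a root, giving the factor (z + 7) and quotient 4*z^3 + 39*z^2 + 99*z + 54.
Next, z = −6 is a root, so (z + 6) divides it; the quotient is 4*z^2 + 15*z + 9.
The remaining quadratic factors as (4*z + 3)(z + 3).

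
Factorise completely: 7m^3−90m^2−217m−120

(7m+8)(m+1)(m−15)

Testing divisors of the constant over divisors of the leading coefficient, m = −1 is a root, so (m+1) divides it; the quotient is 7m^2−97m−120.
The remaining quadratic factors as (7m+8)(m−15).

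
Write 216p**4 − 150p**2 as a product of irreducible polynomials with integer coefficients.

Every term has a factor of 6p**2. Then 36p**2 − 25 = (6p)² − (5)².

6p**2(6p + 5)(6p − 5)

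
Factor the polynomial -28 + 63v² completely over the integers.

7(3v + 2)(3v - 2)

Every term has a factor of 7. Then 9v² - 4 = (3v)² − (2)².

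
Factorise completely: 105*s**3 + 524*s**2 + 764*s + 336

(3*s + 4)*(5*s + 14)*(7*s + 6)

Testing divisors of the constant over divisors of the leading coefficient, s = −14/5 is a root, giving the factor (5*s + 14) and quotient 21*s**2 + 46*s + 24.
The remaining quadratic factors as (7*s + 6)(3*s + 4).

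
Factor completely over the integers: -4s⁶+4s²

Every term has a factor of 4s²; factoring it out leaves -s⁴+1.
Recognize a difference of squares with the parts 1 and s².
-s²+1 is again a difference of squares: (-s+1)(s+1).

-4s²(s+1)(s-1)(s²+1)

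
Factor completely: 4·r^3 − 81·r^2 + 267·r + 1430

By the rational root theorem, r = 10 is a root, so (r − 10) is a factor; dividing leaves 4·r^2 − 41·r − 143.
The remaining quadratic factors as (r − 13)(4·r + 11).

(4·r + 11)·(r − 10)·(r − 13)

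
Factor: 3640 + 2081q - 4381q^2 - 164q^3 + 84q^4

(2q + 13)(6q - 7)(7q + 5)(q - 8)

By the rational root theorem, q = 7/6 is a root, giving the factor (6q - 7) and quotient 14q^3 - 11q^2 - 743q - 520.
Then q = -5/7 is a root, so (7q + 5) is a factor; dividing leaves 2q^2 - 3q - 104.
The remaining quadratic factors as (q - 8)(2q + 13).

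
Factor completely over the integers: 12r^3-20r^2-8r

Pull out the common factor 4r, then factor the remaining trinomial.

4r(3r+1)(r-2)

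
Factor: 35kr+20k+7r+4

(5k+1)(7r+4)

Group as (35kr+20k) + (7r+4) = 5k(7r+4) + (7r+4).
Both groups share the factor (7r+4).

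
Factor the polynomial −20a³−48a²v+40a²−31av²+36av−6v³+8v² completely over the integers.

−(2a+3v−4)(2a+v)(5a+2v)

Group: 2a(−10a²−9av−2v²) + (3v−4)(−10a²−9av−2v²); both groups contain (−10a²−9av−2v²), so (2a+3v−4) is a factor with cofactor −10a²−9av−2v².
The cofactor groups again: −10a²−9av−2v² = −2a(5a+2v) − v(5a+2v); both groups contain (5a+2v), giving −(2a+v)(5a+2v).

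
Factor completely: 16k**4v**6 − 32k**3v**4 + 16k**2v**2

Every term has a factor of 16k**2v**2; factoring it out leaves k**2v**4 − 2kv**2 + 1.
Recognize a perfect-square trinomial with the parts kv**2 and 1.

16k**2v**2(kv**2 − 1)**2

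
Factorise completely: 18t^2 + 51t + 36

3(2t + 3)(3t + 4)

Pull out the common factor 3, then factor the remaining trinomial.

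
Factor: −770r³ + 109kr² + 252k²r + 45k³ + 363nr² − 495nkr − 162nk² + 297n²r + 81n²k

Group: 3n(27nk + 99nr − 9k² − 63kr − 110r²) + (−5k + 7r)(27nk + 99nr − 9k² − 63kr − 110r²); both groups contain (27nk + 99nr − 9k² − 63kr − 110r²), so (3n − 5k + 7r) is a factor with cofactor 27nk + 99nr − 9k² − 63kr − 110r².
The cofactor groups again: 27nk + 99nr − 9k² − 63kr − 110r² = 9n(3k + 11r) + (−3k − 10r)(3k + 11r); both groups contain (3k + 11r), giving (9n − 3k − 10r)(3k + 11r).

(9n − 3k − 10r)(3n − 5k + 7r)(3k + 11r)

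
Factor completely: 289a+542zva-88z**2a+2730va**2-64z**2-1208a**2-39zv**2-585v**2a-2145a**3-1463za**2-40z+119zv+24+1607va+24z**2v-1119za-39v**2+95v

(3v-11a-8)(8z-13v+13a-3)(z+15a+1)

Group: 3v(8z**2-13zv+133za+5z-195va-13v+195a**2-32a-3) + (-11a-8)(8z**2-13zv+133za+5z-195va-13v+195a**2-32a-3); both groups contain (8z**2-13zv+133za+5z-195va-13v+195a**2-32a-3), so (3v-11a-8) is a factor with cofactor 8z**2-13zv+133za+5z-195va-13v+195a**2-32a-3.
The cofactor groups again: 8z**2-13zv+133za+5z-195va-13v+195a**2-32a-3 = 8z(z+15a+1) + (-13v+13a-3)(z+15a+1); both groups contain (z+15a+1), giving (8z-13v+13a-3)(z+15a+1).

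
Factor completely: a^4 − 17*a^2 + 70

Substitute u = a^2 to get a quadratic in u, then factor.
a^2 − 10 is irreducible over ℤ (10 is not a perfect square).
a^2 − 7 is irreducible over ℤ (7 is not a perfect square).

(a^2 − 10)*(a^2 − 7)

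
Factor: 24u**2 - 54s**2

Factor out 6, leaving 4u**2 - 9s**2, which is a difference of two squares.

6(2u - 3s)(2u + 3s)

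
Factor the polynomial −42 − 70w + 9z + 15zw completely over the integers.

Group as (15zw + 9z) + (−70w − 42) = 3z(5w + 3) − 14(5w + 3).
Both groups share the factor (5w + 3).

(3z − 14)(5w + 3)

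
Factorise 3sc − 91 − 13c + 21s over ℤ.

(3s − 13)(c + 7)

Group as (3sc + 21s) + (−13c − 91) = 3s(c + 7) − 13(c + 7).
Both groups share the factor (c + 7).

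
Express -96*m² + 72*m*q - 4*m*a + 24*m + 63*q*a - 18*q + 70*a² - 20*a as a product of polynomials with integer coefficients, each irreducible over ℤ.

Group: -12*m*(8*m + 7*a - 2) + (9*q + 10*a)*(8*m + 7*a - 2); both groups contain (8*m + 7*a - 2).

-(12*m - 9*q - 10*a)*(8*m + 7*a - 2)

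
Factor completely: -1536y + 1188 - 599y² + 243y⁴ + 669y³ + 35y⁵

Trying the rational-root candidates, y = 6/7 is a root, so (7y - 6) is a factor; dividing leaves 5y⁴ + 39y³ + 129y² + 25y - 198.
Continuing, y = 1 is a root, giving the factor (y - 1) and quotient 5y³ + 44y² + 173y + 198.
Continuing, y = -9/5 is a root, giving the factor (5y + 9) and quotient y² + 7y + 22.
The quadratic y² + 7y + 22 has discriminant -39 < 0 and is irreducible over ℤ.

(5y + 9)(7y - 6)(y - 1)(y² + 7y + 22)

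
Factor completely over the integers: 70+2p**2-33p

(2p-5)(p-14)

Need a pair with product 2·70 = 140 and sum -33: that's -5 and -28.
Split the middle term: 2p**2-5p - 28p+70 = p(2p-5) - 14(2p-5).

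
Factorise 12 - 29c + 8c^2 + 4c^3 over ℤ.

(2c - 1)(2c - 3)(c + 4)

Testing divisors of the constant over divisors of the leading coefficient, c = 1/2 is a root, giving the factor (2c - 1) and quotient 2c^2 + 5c - 12.
The remaining quadratic factors as (c + 4)(2c - 3).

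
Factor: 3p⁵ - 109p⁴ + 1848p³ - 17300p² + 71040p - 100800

(3p - 10)(p - 14)(p - 4)(p² - 15p + 180)

By the rational root theorem, p = 10/3 is a root, giving the factor (3p - 10) and quotient p⁴ - 33p³ + 506p² - 4080p + 10080.
Next, p = 14 is a root, giving the factor (p - 14) and quotient p³ - 19p² + 240p - 720.
Next, p = 4 is a root, so (p - 4) divides it; the quotient is p² - 15p + 180.
The quadratic p² - 15p + 180 has discriminant -495 < 0 and is irreducible over ℤ.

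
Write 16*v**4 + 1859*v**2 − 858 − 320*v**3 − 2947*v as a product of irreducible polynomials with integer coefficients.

(4*v + 1)*(4*v − 13)*(v − 11)*(v − 6)

Among the possible rational roots, v = 6 is a root, so (v − 6) divides it; the quotient is 16*v**3 − 224*v**2 + 515*v + 143.
Continuing, v = 11 is a root, so (v − 11) divides it; the quotient is 16*v**2 − 48*v − 13.
The remaining quadratic factors as (4*v − 13)(4*v + 1).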